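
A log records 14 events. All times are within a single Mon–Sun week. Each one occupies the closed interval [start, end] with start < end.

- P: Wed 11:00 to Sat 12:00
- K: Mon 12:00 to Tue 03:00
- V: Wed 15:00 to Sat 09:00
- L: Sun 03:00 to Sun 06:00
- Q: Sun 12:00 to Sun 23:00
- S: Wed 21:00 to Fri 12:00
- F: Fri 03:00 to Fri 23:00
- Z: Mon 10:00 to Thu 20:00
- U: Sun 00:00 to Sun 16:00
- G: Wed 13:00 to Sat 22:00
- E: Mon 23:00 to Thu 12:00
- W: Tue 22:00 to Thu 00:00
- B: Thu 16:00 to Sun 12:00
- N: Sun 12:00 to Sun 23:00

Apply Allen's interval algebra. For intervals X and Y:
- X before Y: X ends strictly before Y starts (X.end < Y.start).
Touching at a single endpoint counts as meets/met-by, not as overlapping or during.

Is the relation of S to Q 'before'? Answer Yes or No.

Yes

S = [Wed 21:00, Fri 12:00], Q = [Sun 12:00, Sun 23:00].
Actual relation of S to Q: before.
Asked whether 'before' holds → Yes.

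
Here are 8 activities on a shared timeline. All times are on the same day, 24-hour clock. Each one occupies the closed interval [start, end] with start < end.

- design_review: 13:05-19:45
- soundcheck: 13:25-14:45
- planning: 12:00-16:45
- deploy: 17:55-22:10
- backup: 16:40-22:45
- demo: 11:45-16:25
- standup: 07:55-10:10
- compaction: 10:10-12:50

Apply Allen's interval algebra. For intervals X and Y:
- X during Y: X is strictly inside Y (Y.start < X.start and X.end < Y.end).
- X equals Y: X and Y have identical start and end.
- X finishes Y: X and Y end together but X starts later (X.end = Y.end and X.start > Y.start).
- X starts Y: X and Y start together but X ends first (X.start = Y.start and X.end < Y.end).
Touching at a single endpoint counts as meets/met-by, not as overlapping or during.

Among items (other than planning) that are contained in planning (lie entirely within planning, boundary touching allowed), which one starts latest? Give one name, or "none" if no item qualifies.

soundcheck

Target planning = [12:00, 16:45].
backup [16:40, 22:45] → overlapped-by → excluded.
compaction [10:10, 12:50] → overlaps → excluded.
demo [11:45, 16:25] → overlaps → excluded.
deploy [17:55, 22:10] → after → excluded.
design_review [13:05, 19:45] → overlapped-by → excluded.
soundcheck [13:25, 14:45] → during → candidate.
standup [07:55, 10:10] → before → excluded.
Among candidates, latest start is 13:25 → soundcheck.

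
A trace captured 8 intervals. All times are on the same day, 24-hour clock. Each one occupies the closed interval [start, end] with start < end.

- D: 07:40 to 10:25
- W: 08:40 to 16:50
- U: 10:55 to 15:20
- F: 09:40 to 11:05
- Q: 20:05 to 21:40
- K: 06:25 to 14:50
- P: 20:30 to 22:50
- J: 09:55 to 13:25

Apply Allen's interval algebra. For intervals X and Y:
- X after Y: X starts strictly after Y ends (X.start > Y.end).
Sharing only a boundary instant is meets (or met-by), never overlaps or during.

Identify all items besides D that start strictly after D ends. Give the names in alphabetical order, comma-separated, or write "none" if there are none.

P, Q, U

Target D = [07:40, 10:25].
F [09:40, 11:05] → overlapped-by → no.
J [09:55, 13:25] → overlapped-by → no.
K [06:25, 14:50] → contains → no.
P [20:30, 22:50] → after → yes.
Q [20:05, 21:40] → after → yes.
U [10:55, 15:20] → after → yes.
W [08:40, 16:50] → overlapped-by → no.
Result: P, Q, U.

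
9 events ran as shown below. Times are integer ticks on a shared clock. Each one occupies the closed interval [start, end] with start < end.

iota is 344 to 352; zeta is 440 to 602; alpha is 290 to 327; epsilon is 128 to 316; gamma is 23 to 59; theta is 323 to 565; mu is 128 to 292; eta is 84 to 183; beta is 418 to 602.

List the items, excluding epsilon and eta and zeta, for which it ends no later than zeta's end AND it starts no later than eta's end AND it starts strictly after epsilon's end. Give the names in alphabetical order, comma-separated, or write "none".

none

Conditions: its end is no later than zeta's end (X.end <= 602) AND its start is no later than eta's end (X.start <= 183) AND its start is strictly after epsilon's end (X.start > 316).
alpha: end 327 <= 602? ✓; start 290 <= 183? ✗; start 290 > 316? ✗ → no.
beta: end 602 <= 602? ✓; start 418 <= 183? ✗; start 418 > 316? ✓ → no.
gamma: end 59 <= 602? ✓; start 23 <= 183? ✓; start 23 > 316? ✗ → no.
iota: end 352 <= 602? ✓; start 344 <= 183? ✗; start 344 > 316? ✓ → no.
mu: end 292 <= 602? ✓; start 128 <= 183? ✓; start 128 > 316? ✗ → no.
theta: end 565 <= 602? ✓; start 323 <= 183? ✗; start 323 > 316? ✓ → no.
Result: none.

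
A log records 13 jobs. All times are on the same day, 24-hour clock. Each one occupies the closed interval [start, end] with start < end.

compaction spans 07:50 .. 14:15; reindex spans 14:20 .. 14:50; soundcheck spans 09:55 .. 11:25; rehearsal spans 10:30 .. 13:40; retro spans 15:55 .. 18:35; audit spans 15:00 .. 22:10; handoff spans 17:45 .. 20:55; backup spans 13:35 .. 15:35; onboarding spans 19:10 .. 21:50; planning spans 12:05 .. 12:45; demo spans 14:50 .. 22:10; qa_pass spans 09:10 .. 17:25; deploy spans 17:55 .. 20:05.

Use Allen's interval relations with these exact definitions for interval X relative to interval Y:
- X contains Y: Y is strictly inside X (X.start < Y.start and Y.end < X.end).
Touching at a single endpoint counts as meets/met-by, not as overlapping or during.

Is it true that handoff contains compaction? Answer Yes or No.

handoff = [17:45, 20:55], compaction = [07:50, 14:15].
Actual relation of handoff to compaction: after.
Asked whether 'contains' holds → No.

No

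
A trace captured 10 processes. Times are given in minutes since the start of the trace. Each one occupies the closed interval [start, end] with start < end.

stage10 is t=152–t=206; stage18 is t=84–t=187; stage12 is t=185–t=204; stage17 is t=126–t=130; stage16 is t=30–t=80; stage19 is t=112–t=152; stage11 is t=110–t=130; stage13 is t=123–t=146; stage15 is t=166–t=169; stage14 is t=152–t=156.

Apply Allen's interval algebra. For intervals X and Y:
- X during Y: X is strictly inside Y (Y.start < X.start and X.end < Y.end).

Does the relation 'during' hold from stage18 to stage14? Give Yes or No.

stage18 = [t=84, t=187], stage14 = [t=152, t=156].
Actual relation of stage18 to stage14: contains.
Asked whether 'during' holds → No.

No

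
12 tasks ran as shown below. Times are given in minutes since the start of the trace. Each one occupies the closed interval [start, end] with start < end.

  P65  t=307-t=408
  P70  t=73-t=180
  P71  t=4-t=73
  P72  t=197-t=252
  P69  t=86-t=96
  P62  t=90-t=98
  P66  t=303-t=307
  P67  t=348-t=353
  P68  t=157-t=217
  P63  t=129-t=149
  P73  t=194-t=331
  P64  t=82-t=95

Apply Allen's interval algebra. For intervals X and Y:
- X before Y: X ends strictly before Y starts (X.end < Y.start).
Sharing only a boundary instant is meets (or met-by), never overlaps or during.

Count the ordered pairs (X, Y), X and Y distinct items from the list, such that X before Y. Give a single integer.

Checking all 132 ordered pairs for relation 'before'; matching pairs in alphabetical order:
(P62, P63): P62 before P63 ✓
(P62, P65): P62 before P65 ✓
(P62, P66): P62 before P66 ✓
(P62, P67): P62 before P67 ✓
(P62, P68): P62 before P68 ✓
(P62, P72): P62 before P72 ✓
(P62, P73): P62 before P73 ✓
(P63, P65): P63 before P65 ✓
(P63, P66): P63 before P66 ✓
(P63, P67): P63 before P67 ✓
(P63, P68): P63 before P68 ✓
(P63, P72): P63 before P72 ✓
(P63, P73): P63 before P73 ✓
(P64, P63): P64 before P63 ✓
(P64, P65): P64 before P65 ✓
(P64, P66): P64 before P66 ✓
(P64, P67): P64 before P67 ✓
(P64, P68): P64 before P68 ✓
(P64, P72): P64 before P72 ✓
(P64, P73): P64 before P73 ✓
(P66, P67): P66 before P67 ✓
(P68, P65): P68 before P65 ✓
(P68, P66): P68 before P66 ✓
(P68, P67): P68 before P67 ✓
... plus 26 further pairs not listed.
Count: 50.

50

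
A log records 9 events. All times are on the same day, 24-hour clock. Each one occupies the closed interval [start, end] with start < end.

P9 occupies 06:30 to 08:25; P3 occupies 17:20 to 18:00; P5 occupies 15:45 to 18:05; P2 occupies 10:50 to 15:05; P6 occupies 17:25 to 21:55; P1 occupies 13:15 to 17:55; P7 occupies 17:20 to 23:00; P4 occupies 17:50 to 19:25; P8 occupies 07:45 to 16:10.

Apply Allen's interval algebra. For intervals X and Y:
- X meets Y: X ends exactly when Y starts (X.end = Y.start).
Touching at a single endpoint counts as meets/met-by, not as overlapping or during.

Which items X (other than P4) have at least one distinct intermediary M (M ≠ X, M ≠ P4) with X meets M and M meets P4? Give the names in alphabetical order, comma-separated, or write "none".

none

Target P4 = [17:50, 19:25].
Intermediaries M with M meets P4: none.
Union: none.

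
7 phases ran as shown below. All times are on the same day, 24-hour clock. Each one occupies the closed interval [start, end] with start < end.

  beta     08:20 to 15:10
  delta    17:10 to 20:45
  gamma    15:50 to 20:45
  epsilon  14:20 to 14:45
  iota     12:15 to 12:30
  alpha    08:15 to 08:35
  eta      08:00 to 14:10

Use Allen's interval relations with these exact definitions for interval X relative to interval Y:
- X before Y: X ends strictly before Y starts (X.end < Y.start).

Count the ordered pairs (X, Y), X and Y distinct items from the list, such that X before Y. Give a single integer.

14

Checking all 42 ordered pairs for relation 'before'; matching pairs in alphabetical order:
(alpha, delta): alpha before delta ✓
(alpha, epsilon): alpha before epsilon ✓
(alpha, gamma): alpha before gamma ✓
(alpha, iota): alpha before iota ✓
(beta, delta): beta before delta ✓
(beta, gamma): beta before gamma ✓
(epsilon, delta): epsilon before delta ✓
(epsilon, gamma): epsilon before gamma ✓
(eta, delta): eta before delta ✓
(eta, epsilon): eta before epsilon ✓
(eta, gamma): eta before gamma ✓
(iota, delta): iota before delta ✓
(iota, epsilon): iota before epsilon ✓
(iota, gamma): iota before gamma ✓
Count: 14.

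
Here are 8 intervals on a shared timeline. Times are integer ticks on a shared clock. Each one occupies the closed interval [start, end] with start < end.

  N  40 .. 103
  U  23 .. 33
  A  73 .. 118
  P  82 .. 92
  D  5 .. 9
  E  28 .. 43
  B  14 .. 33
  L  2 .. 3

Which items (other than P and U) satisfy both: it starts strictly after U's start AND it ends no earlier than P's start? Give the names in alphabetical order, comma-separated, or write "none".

Conditions: its start is strictly after U's start (X.start > 23) AND its end is no earlier than P's start (X.end >= 82).
A: start 73 > 23? ✓; end 118 >= 82? ✓ → yes.
B: start 14 > 23? ✗; end 33 >= 82? ✗ → no.
D: start 5 > 23? ✗; end 9 >= 82? ✗ → no.
E: start 28 > 23? ✓; end 43 >= 82? ✗ → no.
L: start 2 > 23? ✗; end 3 >= 82? ✗ → no.
N: start 40 > 23? ✓; end 103 >= 82? ✓ → yes.
Result: A, N.

A, N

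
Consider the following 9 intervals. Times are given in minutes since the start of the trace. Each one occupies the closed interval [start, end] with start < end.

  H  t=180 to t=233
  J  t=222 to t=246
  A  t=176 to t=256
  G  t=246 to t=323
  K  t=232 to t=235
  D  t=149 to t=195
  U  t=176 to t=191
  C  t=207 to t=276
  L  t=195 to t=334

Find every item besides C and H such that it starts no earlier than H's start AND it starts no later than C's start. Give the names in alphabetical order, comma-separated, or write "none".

Conditions: its start is no earlier than H's start (X.start >= t=180) AND its start is no later than C's start (X.start <= t=207).
A: start t=176 >= t=180? ✗; start t=176 <= t=207? ✓ → no.
D: start t=149 >= t=180? ✗; start t=149 <= t=207? ✓ → no.
G: start t=246 >= t=180? ✓; start t=246 <= t=207? ✗ → no.
J: start t=222 >= t=180? ✓; start t=222 <= t=207? ✗ → no.
K: start t=232 >= t=180? ✓; start t=232 <= t=207? ✗ → no.
L: start t=195 >= t=180? ✓; start t=195 <= t=207? ✓ → yes.
U: start t=176 >= t=180? ✗; start t=176 <= t=207? ✓ → no.
Result: L.

L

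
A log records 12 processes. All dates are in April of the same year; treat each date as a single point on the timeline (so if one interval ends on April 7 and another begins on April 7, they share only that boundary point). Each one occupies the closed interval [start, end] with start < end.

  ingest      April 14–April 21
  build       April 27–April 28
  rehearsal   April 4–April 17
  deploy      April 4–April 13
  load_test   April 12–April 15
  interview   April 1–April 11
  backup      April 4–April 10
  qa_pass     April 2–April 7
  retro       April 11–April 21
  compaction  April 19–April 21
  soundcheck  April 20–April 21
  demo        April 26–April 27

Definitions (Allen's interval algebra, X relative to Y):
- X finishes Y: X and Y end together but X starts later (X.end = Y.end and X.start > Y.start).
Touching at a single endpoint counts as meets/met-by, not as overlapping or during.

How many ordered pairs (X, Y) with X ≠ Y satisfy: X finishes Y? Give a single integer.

Checking all 132 ordered pairs for relation 'finishes'; matching pairs in alphabetical order:
(compaction, ingest): compaction finishes ingest ✓
(compaction, retro): compaction finishes retro ✓
(ingest, retro): ingest finishes retro ✓
(soundcheck, compaction): soundcheck finishes compaction ✓
(soundcheck, ingest): soundcheck finishes ingest ✓
(soundcheck, retro): soundcheck finishes retro ✓
Count: 6.

6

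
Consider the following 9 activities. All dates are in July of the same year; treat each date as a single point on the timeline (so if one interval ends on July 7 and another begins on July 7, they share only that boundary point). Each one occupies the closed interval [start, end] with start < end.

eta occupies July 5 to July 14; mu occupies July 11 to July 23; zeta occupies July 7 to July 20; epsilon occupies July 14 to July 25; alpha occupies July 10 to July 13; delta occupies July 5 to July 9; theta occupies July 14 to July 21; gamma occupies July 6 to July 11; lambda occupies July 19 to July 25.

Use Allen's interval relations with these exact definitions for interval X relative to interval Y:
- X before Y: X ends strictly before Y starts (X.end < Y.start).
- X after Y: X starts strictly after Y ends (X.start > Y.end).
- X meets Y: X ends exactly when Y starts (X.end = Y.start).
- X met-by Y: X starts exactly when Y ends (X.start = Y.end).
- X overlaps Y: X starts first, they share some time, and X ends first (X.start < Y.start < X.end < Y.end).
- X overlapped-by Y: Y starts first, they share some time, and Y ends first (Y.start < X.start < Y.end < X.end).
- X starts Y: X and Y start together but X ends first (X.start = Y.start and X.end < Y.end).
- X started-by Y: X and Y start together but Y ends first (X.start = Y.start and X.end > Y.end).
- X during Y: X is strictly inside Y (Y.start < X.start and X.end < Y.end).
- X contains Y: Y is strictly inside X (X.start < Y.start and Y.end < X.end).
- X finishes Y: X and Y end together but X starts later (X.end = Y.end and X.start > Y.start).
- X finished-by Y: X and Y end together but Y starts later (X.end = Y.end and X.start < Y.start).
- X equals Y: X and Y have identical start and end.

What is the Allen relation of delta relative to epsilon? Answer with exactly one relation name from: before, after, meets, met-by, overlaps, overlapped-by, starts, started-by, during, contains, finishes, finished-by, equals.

before

delta = [July 5, July 9]; epsilon = [July 14, July 25].
Compare endpoints: delta.start < epsilon.start, delta.start < epsilon.end, delta.end < epsilon.start, delta.end < epsilon.end.
That pattern is 'before'.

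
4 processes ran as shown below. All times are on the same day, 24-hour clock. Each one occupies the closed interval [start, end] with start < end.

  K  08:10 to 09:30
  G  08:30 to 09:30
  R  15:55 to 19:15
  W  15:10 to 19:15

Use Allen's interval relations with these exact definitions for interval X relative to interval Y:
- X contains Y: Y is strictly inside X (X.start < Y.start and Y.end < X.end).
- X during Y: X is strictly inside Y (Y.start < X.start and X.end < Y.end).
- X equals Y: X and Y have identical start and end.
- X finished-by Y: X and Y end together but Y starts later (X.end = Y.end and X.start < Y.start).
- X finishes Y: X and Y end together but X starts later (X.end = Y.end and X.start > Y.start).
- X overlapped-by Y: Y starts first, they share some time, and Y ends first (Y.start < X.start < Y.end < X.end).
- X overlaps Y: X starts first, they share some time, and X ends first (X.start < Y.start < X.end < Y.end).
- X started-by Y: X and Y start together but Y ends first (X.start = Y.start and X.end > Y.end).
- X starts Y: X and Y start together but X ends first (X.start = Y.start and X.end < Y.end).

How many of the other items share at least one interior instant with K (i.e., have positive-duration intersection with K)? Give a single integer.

Target K = [08:10, 09:30].
G [08:30, 09:30] → finishes → counts.
R [15:55, 19:15] → after → no.
W [15:10, 19:15] → after → no.
Total: 1.

1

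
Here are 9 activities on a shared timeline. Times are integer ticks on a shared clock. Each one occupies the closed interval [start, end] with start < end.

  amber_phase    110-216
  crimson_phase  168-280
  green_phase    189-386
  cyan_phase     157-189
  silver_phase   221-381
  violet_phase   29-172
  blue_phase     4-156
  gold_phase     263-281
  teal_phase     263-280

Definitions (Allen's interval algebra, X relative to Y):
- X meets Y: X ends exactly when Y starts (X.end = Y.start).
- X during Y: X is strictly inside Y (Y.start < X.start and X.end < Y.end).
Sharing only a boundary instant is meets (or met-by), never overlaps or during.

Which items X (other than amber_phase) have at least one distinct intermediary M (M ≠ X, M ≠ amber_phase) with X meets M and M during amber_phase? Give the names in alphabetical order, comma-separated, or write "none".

none

Target amber_phase = [110, 216].
Intermediaries M with M during amber_phase: cyan_phase.
Via cyan_phase — items with X meets cyan_phase: none.
Union: none.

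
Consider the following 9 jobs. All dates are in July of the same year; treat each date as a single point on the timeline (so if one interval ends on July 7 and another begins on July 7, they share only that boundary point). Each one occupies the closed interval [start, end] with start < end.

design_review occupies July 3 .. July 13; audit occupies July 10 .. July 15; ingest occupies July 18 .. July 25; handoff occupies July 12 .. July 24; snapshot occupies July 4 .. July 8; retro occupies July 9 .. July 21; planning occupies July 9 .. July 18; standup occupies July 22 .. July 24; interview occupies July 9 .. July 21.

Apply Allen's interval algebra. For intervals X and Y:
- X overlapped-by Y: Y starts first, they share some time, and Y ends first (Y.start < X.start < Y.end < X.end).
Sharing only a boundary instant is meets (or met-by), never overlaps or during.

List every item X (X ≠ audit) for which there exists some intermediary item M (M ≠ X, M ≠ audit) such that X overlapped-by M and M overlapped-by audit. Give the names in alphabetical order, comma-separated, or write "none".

Target audit = [July 10, July 15].
Intermediaries M with M overlapped-by audit: handoff.
Via handoff — items with X overlapped-by handoff: ingest.
Union: ingest.

ingest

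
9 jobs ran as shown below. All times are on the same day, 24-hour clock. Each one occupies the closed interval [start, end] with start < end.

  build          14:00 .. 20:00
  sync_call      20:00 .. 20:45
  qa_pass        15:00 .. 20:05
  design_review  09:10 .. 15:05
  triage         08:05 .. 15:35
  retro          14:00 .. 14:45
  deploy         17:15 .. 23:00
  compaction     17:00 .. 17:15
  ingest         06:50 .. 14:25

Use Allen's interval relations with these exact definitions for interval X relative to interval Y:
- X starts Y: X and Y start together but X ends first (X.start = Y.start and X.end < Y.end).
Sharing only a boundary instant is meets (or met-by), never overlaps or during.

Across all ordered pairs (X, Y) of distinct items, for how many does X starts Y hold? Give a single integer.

1

Checking all 72 ordered pairs for relation 'starts'; matching pairs in alphabetical order:
(retro, build): retro starts build ✓
Count: 1.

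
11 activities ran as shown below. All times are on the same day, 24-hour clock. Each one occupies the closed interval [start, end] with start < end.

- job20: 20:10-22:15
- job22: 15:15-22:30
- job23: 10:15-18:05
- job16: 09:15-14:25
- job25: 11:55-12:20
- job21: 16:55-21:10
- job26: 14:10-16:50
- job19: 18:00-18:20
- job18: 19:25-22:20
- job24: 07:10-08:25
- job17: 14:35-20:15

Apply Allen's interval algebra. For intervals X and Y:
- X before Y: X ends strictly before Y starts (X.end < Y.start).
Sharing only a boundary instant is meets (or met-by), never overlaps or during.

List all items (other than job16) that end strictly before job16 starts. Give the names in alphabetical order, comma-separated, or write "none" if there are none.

job24

Target job16 = [09:15, 14:25].
job17 [14:35, 20:15] → after → no.
job18 [19:25, 22:20] → after → no.
job19 [18:00, 18:20] → after → no.
job20 [20:10, 22:15] → after → no.
job21 [16:55, 21:10] → after → no.
job22 [15:15, 22:30] → after → no.
job23 [10:15, 18:05] → overlapped-by → no.
job24 [07:10, 08:25] → before → yes.
job25 [11:55, 12:20] → during → no.
job26 [14:10, 16:50] → overlapped-by → no.
Result: job24.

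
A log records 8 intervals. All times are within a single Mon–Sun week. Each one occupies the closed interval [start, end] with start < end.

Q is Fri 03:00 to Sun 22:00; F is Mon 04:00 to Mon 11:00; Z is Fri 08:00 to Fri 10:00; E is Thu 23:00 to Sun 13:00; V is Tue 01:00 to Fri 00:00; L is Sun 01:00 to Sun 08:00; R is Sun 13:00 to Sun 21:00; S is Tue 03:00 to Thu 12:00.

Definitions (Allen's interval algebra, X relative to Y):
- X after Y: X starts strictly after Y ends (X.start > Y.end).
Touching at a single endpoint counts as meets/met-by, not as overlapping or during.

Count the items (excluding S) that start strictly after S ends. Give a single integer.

Target S = [Tue 03:00, Thu 12:00].
E [Thu 23:00, Sun 13:00] → after → counts.
F [Mon 04:00, Mon 11:00] → before → no.
L [Sun 01:00, Sun 08:00] → after → counts.
Q [Fri 03:00, Sun 22:00] → after → counts.
R [Sun 13:00, Sun 21:00] → after → counts.
V [Tue 01:00, Fri 00:00] → contains → no.
Z [Fri 08:00, Fri 10:00] → after → counts.
Total: 5.

5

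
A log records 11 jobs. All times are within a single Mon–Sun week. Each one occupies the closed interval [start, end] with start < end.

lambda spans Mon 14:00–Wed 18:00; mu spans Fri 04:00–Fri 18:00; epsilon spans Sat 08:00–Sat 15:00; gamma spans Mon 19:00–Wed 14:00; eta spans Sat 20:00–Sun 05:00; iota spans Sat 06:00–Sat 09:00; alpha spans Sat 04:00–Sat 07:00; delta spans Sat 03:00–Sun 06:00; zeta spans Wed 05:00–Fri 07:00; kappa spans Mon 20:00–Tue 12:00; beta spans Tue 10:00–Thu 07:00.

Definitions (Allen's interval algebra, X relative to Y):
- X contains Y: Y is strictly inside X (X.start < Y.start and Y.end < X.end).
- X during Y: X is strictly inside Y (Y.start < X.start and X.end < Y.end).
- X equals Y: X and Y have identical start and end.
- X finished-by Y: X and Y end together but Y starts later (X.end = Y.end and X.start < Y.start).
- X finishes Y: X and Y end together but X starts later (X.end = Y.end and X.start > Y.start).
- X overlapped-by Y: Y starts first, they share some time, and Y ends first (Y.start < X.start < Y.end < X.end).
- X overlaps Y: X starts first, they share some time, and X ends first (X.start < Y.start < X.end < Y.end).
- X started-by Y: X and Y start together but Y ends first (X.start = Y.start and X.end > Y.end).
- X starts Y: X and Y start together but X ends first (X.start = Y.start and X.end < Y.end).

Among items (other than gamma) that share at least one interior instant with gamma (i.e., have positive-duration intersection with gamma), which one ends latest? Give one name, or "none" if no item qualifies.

Target gamma = [Mon 19:00, Wed 14:00].
alpha [Sat 04:00, Sat 07:00] → after → excluded.
beta [Tue 10:00, Thu 07:00] → overlapped-by → candidate.
delta [Sat 03:00, Sun 06:00] → after → excluded.
epsilon [Sat 08:00, Sat 15:00] → after → excluded.
eta [Sat 20:00, Sun 05:00] → after → excluded.
iota [Sat 06:00, Sat 09:00] → after → excluded.
kappa [Mon 20:00, Tue 12:00] → during → candidate.
lambda [Mon 14:00, Wed 18:00] → contains → candidate.
mu [Fri 04:00, Fri 18:00] → after → excluded.
zeta [Wed 05:00, Fri 07:00] → overlapped-by → candidate.
Among candidates, latest end is Fri 07:00 → zeta.

zeta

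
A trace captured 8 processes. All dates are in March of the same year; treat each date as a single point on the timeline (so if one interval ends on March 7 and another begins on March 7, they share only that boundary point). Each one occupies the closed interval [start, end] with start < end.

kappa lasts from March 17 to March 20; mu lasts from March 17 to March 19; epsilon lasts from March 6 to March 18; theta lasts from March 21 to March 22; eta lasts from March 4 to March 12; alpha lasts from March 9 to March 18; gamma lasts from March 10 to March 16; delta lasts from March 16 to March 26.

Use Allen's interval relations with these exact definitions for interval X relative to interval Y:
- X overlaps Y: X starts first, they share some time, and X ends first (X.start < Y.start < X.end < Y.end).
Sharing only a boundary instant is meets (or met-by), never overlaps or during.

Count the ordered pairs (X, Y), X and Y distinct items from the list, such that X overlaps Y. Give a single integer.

9

Checking all 56 ordered pairs for relation 'overlaps'; matching pairs in alphabetical order:
(alpha, delta): alpha overlaps delta ✓
(alpha, kappa): alpha overlaps kappa ✓
(alpha, mu): alpha overlaps mu ✓
(epsilon, delta): epsilon overlaps delta ✓
(epsilon, kappa): epsilon overlaps kappa ✓
(epsilon, mu): epsilon overlaps mu ✓
(eta, alpha): eta overlaps alpha ✓
(eta, epsilon): eta overlaps epsilon ✓
(eta, gamma): eta overlaps gamma ✓
Count: 9.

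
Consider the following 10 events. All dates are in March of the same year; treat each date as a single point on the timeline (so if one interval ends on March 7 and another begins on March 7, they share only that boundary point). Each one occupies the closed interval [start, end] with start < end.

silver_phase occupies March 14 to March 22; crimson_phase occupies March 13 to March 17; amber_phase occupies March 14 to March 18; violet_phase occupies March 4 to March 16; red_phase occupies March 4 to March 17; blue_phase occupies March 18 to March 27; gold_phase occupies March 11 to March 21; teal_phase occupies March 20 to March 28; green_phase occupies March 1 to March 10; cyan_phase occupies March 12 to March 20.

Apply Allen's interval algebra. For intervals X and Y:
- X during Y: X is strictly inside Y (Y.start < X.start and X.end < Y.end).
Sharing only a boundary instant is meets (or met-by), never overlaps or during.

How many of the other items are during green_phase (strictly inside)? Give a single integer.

Target green_phase = [March 1, March 10].
amber_phase [March 14, March 18] → after → no.
blue_phase [March 18, March 27] → after → no.
crimson_phase [March 13, March 17] → after → no.
cyan_phase [March 12, March 20] → after → no.
gold_phase [March 11, March 21] → after → no.
red_phase [March 4, March 17] → overlapped-by → no.
silver_phase [March 14, March 22] → after → no.
teal_phase [March 20, March 28] → after → no.
violet_phase [March 4, March 16] → overlapped-by → no.
Total: 0.

0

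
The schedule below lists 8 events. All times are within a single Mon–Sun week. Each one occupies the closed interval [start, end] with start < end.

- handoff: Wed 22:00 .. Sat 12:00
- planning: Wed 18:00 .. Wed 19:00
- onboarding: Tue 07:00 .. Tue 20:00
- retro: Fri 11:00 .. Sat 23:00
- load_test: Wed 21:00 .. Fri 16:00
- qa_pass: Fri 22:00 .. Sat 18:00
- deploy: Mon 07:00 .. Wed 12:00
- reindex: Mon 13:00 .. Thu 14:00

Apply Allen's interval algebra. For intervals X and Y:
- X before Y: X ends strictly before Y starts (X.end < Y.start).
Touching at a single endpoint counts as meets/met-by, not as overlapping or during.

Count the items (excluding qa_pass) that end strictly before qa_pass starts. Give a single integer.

Target qa_pass = [Fri 22:00, Sat 18:00].
deploy [Mon 07:00, Wed 12:00] → before → counts.
handoff [Wed 22:00, Sat 12:00] → overlaps → no.
load_test [Wed 21:00, Fri 16:00] → before → counts.
onboarding [Tue 07:00, Tue 20:00] → before → counts.
planning [Wed 18:00, Wed 19:00] → before → counts.
reindex [Mon 13:00, Thu 14:00] → before → counts.
retro [Fri 11:00, Sat 23:00] → contains → no.
Total: 5.

5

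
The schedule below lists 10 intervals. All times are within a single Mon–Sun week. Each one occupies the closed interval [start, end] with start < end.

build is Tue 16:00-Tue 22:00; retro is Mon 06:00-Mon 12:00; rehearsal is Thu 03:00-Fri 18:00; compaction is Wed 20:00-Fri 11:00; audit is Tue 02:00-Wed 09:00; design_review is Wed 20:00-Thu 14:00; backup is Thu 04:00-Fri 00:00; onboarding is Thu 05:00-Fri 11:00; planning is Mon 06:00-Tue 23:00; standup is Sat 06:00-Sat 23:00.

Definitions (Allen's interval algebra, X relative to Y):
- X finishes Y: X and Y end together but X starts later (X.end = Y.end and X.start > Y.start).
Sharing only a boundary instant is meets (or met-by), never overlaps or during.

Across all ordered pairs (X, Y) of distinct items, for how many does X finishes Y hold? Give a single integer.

1

Checking all 90 ordered pairs for relation 'finishes'; matching pairs in alphabetical order:
(onboarding, compaction): onboarding finishes compaction ✓
Count: 1.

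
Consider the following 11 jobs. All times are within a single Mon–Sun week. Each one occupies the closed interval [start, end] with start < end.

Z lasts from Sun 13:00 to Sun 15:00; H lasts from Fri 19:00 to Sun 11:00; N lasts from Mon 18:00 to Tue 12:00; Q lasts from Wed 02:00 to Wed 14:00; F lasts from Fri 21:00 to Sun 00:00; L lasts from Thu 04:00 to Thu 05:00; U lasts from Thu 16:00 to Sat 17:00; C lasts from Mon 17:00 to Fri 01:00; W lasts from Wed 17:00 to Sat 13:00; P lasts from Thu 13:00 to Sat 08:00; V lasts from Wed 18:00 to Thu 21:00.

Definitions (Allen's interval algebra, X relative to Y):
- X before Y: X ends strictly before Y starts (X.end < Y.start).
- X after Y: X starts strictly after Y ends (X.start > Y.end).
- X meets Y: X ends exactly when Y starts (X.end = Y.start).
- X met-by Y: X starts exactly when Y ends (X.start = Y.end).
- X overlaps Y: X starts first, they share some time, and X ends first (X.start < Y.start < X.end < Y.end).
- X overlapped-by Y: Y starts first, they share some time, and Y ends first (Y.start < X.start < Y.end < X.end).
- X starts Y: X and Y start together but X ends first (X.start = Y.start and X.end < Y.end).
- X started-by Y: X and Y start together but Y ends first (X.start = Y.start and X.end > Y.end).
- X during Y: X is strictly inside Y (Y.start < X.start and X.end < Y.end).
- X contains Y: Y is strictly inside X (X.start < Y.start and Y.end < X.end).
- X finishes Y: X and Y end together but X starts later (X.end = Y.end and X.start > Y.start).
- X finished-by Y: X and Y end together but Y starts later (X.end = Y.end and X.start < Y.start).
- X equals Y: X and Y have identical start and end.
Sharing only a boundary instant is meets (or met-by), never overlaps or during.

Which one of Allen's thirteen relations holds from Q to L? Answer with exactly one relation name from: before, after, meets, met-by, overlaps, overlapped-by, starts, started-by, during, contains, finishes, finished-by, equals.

Q = [Wed 02:00, Wed 14:00]; L = [Thu 04:00, Thu 05:00].
Compare endpoints: Q.start < L.start, Q.start < L.end, Q.end < L.start, Q.end < L.end.
That pattern is 'before'.

before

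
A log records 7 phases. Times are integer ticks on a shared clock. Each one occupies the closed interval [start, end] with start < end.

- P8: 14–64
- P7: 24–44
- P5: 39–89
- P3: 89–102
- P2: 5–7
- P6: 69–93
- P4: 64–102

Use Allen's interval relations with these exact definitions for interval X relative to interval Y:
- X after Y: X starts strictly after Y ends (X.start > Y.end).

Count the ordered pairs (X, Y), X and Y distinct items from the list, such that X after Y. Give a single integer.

Checking all 42 ordered pairs for relation 'after'; matching pairs in alphabetical order:
(P3, P2): P3 after P2 ✓
(P3, P7): P3 after P7 ✓
(P3, P8): P3 after P8 ✓
(P4, P2): P4 after P2 ✓
(P4, P7): P4 after P7 ✓
(P5, P2): P5 after P2 ✓
(P6, P2): P6 after P2 ✓
(P6, P7): P6 after P7 ✓
(P6, P8): P6 after P8 ✓
(P7, P2): P7 after P2 ✓
(P8, P2): P8 after P2 ✓
Count: 11.

11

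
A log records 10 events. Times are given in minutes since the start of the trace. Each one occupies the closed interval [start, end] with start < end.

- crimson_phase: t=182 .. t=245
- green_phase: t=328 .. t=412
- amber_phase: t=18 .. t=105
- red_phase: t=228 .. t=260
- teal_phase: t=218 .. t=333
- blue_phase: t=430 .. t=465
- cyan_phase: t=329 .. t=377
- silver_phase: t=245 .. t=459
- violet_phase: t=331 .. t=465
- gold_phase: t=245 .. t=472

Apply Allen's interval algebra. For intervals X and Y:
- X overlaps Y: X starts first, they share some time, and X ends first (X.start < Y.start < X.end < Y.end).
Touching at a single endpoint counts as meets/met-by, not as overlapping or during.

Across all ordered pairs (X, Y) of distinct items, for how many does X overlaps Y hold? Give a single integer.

13

Checking all 90 ordered pairs for relation 'overlaps'; matching pairs in alphabetical order:
(crimson_phase, red_phase): crimson_phase overlaps red_phase ✓
(crimson_phase, teal_phase): crimson_phase overlaps teal_phase ✓
(cyan_phase, violet_phase): cyan_phase overlaps violet_phase ✓
(green_phase, violet_phase): green_phase overlaps violet_phase ✓
(red_phase, gold_phase): red_phase overlaps gold_phase ✓
(red_phase, silver_phase): red_phase overlaps silver_phase ✓
(silver_phase, blue_phase): silver_phase overlaps blue_phase ✓
(silver_phase, violet_phase): silver_phase overlaps violet_phase ✓
(teal_phase, cyan_phase): teal_phase overlaps cyan_phase ✓
(teal_phase, gold_phase): teal_phase overlaps gold_phase ✓
(teal_phase, green_phase): teal_phase overlaps green_phase ✓
(teal_phase, silver_phase): teal_phase overlaps silver_phase ✓
(teal_phase, violet_phase): teal_phase overlaps violet_phase ✓
Count: 13.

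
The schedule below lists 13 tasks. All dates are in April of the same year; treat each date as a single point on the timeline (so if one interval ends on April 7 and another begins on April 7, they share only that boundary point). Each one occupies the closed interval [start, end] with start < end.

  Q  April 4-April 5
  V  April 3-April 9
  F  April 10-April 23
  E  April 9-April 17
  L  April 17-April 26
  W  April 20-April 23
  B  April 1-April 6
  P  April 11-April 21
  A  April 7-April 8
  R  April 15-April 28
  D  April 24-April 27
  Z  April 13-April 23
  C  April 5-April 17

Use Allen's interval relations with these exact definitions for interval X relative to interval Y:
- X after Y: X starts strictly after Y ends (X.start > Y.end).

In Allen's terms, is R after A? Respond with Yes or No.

Yes

R = [April 15, April 28], A = [April 7, April 8].
Actual relation of R to A: after.
Asked whether 'after' holds → Yes.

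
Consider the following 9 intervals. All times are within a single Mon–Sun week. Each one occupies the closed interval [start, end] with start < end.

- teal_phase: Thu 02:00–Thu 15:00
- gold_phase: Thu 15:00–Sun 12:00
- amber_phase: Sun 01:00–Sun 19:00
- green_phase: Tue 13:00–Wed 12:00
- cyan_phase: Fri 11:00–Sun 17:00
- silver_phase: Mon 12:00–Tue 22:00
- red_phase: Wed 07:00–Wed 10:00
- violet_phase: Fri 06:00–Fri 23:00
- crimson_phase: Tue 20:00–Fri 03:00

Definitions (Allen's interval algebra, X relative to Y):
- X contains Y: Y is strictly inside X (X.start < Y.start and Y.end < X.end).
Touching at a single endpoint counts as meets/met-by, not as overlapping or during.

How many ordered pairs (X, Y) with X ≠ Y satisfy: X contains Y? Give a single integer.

Checking all 72 ordered pairs for relation 'contains'; matching pairs in alphabetical order:
(crimson_phase, red_phase): crimson_phase contains red_phase ✓
(crimson_phase, teal_phase): crimson_phase contains teal_phase ✓
(gold_phase, violet_phase): gold_phase contains violet_phase ✓
(green_phase, red_phase): green_phase contains red_phase ✓
Count: 4.

4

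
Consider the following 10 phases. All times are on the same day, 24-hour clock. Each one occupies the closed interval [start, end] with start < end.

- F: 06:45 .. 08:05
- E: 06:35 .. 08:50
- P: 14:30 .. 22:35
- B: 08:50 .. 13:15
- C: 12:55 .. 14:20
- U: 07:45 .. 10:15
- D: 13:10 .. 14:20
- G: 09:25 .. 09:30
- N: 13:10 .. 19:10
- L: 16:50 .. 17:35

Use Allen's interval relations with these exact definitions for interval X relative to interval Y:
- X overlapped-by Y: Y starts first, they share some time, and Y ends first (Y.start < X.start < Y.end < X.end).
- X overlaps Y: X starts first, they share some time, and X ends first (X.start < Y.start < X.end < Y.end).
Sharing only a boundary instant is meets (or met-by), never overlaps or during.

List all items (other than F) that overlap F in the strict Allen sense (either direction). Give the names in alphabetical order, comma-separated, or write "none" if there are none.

U

Target F = [06:45, 08:05].
B [08:50, 13:15] → after → no.
C [12:55, 14:20] → after → no.
D [13:10, 14:20] → after → no.
E [06:35, 08:50] → contains → no.
G [09:25, 09:30] → after → no.
L [16:50, 17:35] → after → no.
N [13:10, 19:10] → after → no.
P [14:30, 22:35] → after → no.
U [07:45, 10:15] → overlapped-by → yes.
Result: U.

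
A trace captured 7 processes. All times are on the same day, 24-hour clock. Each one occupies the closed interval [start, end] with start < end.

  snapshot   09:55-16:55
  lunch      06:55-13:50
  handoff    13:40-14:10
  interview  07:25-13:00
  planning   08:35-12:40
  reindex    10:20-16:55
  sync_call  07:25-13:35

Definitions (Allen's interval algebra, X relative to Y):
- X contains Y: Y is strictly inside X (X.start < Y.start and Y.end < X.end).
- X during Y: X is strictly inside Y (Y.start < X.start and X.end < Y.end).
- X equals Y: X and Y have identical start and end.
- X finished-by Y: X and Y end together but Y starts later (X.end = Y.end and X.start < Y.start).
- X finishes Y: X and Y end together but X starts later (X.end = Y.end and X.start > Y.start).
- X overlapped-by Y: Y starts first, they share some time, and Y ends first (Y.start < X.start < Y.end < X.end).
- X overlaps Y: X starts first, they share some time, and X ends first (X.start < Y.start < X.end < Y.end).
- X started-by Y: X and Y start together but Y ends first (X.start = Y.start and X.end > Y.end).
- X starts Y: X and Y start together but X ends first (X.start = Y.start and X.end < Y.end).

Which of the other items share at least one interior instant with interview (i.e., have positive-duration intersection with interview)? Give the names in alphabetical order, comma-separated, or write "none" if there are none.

lunch, planning, reindex, snapshot, sync_call

Target interview = [07:25, 13:00].
handoff [13:40, 14:10] → after → no.
lunch [06:55, 13:50] → contains → yes.
planning [08:35, 12:40] → during → yes.
reindex [10:20, 16:55] → overlapped-by → yes.
snapshot [09:55, 16:55] → overlapped-by → yes.
sync_call [07:25, 13:35] → started-by → yes.
Result: lunch, planning, reindex, snapshot, sync_call.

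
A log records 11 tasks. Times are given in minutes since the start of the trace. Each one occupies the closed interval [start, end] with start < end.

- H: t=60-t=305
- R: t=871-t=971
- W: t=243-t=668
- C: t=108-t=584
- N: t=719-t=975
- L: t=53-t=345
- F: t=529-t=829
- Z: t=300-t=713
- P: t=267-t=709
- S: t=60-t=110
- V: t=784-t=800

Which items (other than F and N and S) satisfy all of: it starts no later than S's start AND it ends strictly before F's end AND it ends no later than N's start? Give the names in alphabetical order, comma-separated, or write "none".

Conditions: its start is no later than S's start (X.start <= t=60) AND its end is strictly before F's end (X.end < t=829) AND its end is no later than N's start (X.end <= t=719).
C: start t=108 <= t=60? ✗; end t=584 < t=829? ✓; end t=584 <= t=719? ✓ → no.
H: start t=60 <= t=60? ✓; end t=305 < t=829? ✓; end t=305 <= t=719? ✓ → yes.
L: start t=53 <= t=60? ✓; end t=345 < t=829? ✓; end t=345 <= t=719? ✓ → yes.
P: start t=267 <= t=60? ✗; end t=709 < t=829? ✓; end t=709 <= t=719? ✓ → no.
R: start t=871 <= t=60? ✗; end t=971 < t=829? ✗; end t=971 <= t=719? ✗ → no.
V: start t=784 <= t=60? ✗; end t=800 < t=829? ✓; end t=800 <= t=719? ✗ → no.
W: start t=243 <= t=60? ✗; end t=668 < t=829? ✓; end t=668 <= t=719? ✓ → no.
Z: start t=300 <= t=60? ✗; end t=713 < t=829? ✓; end t=713 <= t=719? ✓ → no.
Result: H, L.

H, L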